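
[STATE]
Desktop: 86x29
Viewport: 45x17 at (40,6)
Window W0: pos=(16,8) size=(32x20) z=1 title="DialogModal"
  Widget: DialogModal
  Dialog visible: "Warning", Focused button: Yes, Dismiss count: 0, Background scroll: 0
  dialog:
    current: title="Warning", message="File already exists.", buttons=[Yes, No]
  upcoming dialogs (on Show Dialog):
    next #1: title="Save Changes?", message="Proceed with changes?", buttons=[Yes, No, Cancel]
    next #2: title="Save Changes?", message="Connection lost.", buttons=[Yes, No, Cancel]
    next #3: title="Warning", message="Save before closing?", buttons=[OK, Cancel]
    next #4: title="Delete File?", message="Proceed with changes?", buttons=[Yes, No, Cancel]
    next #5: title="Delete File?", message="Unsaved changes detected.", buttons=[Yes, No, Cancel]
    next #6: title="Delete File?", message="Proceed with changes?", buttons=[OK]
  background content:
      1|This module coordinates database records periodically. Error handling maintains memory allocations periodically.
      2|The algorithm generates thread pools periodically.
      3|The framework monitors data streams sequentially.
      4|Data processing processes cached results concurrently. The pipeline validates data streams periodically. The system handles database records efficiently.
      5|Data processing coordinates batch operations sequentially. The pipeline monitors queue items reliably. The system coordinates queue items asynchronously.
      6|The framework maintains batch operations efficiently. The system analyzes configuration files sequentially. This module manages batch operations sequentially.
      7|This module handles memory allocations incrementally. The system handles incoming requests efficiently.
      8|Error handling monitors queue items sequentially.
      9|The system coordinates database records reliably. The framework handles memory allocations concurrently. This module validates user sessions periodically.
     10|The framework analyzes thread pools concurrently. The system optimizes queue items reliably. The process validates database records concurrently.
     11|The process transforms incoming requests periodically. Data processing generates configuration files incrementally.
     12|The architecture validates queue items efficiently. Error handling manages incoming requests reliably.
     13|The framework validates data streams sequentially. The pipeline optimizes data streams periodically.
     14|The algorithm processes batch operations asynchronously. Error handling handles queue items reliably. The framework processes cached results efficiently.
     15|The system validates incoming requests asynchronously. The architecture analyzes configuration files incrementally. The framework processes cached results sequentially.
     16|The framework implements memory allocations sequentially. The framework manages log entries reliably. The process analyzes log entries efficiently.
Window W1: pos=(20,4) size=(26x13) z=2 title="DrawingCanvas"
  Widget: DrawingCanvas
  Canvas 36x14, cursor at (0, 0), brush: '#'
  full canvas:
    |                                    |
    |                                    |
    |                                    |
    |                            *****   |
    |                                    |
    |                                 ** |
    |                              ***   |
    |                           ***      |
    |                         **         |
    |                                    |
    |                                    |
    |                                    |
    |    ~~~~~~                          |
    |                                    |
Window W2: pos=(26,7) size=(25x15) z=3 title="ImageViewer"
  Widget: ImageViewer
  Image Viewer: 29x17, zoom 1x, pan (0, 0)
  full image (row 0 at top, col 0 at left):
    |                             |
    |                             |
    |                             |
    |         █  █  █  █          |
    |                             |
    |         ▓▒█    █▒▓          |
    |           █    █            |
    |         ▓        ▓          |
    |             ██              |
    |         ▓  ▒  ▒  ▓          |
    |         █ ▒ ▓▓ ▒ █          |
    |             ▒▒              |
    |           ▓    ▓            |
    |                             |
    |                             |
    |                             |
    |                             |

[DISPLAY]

─────┨                                       
━━━━━━━━━━┓                                  
          ┃                                  
──────────┨                                  
          ┃                                  
          ┃                                  
          ┃                                  
  █  █    ┃                                  
          ┃                                  
   █▒▓    ┃                                  
   █      ┃                                  
     ▓    ┃                                  
██        ┃                                  
  ▒  ▓    ┃                                  
▓▓ ▒ █    ┃                                  
━━━━━━━━━━┛                                  
tes que┃                                     


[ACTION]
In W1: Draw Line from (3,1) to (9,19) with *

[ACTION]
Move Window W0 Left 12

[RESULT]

─────┨                                       
━━━━━━━━━━┓                                  
          ┃                                  
──────────┨                                  
          ┃                                  
          ┃                                  
          ┃                                  
  █  █    ┃                                  
          ┃                                  
   █▒▓    ┃                                  
   █      ┃                                  
     ▓    ┃                                  
██        ┃                                  
  ▒  ▓    ┃                                  
▓▓ ▒ █    ┃                                  
━━━━━━━━━━┛                                  
                                             


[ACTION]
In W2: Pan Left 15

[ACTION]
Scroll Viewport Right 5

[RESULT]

────┨                                        
━━━━━━━━━┓                                   
         ┃                                   
─────────┨                                   
         ┃                                   
         ┃                                   
         ┃                                   
 █  █    ┃                                   
         ┃                                   
  █▒▓    ┃                                   
  █      ┃                                   
    ▓    ┃                                   
█        ┃                                   
 ▒  ▓    ┃                                   
▓ ▒ █    ┃                                   
━━━━━━━━━┛                                   
                                             


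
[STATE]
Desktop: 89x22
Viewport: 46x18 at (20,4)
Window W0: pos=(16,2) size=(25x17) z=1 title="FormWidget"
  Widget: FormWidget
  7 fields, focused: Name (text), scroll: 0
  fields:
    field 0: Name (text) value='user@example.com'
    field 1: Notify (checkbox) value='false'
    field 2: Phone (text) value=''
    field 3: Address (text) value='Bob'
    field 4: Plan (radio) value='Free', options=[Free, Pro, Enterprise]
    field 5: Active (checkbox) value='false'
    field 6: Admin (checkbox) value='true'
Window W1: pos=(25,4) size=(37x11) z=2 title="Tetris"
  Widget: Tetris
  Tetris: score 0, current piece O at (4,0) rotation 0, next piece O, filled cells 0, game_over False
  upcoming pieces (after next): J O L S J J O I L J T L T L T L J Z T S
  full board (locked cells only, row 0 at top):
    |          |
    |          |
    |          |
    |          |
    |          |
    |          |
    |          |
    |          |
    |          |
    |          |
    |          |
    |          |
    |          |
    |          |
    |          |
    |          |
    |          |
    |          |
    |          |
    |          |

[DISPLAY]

─────┏━━━━━━━━━━━━━━━━━━━━━━━━━━━━━━━━━━━┓    
ame: ┃ Tetris                            ┃    
otify┠───────────────────────────────────┨    
hone:┃          │Next:                   ┃    
ddres┃          │▓▓                      ┃    
lan: ┃          │▓▓                      ┃    
ctive┃          │                        ┃    
dmin:┃          │                        ┃    
     ┃          │                        ┃    
     ┃          │Score:                  ┃    
     ┗━━━━━━━━━━━━━━━━━━━━━━━━━━━━━━━━━━━┛    
                    ┃                         
                    ┃                         
                    ┃                         
━━━━━━━━━━━━━━━━━━━━┛                         
                                              
                                              
                                              


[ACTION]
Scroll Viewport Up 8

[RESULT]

                                              
                                              
━━━━━━━━━━━━━━━━━━━━┓                         
rmWidget            ┃                         
─────┏━━━━━━━━━━━━━━━━━━━━━━━━━━━━━━━━━━━┓    
ame: ┃ Tetris                            ┃    
otify┠───────────────────────────────────┨    
hone:┃          │Next:                   ┃    
ddres┃          │▓▓                      ┃    
lan: ┃          │▓▓                      ┃    
ctive┃          │                        ┃    
dmin:┃          │                        ┃    
     ┃          │                        ┃    
     ┃          │Score:                  ┃    
     ┗━━━━━━━━━━━━━━━━━━━━━━━━━━━━━━━━━━━┛    
                    ┃                         
                    ┃                         
                    ┃                         


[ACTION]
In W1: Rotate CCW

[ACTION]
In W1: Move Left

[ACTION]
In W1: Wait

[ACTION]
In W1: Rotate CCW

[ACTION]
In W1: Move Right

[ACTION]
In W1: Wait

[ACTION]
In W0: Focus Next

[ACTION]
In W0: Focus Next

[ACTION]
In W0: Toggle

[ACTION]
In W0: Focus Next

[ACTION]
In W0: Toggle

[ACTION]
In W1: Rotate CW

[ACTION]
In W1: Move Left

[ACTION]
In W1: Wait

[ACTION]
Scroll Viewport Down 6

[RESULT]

─────┏━━━━━━━━━━━━━━━━━━━━━━━━━━━━━━━━━━━┓    
ame: ┃ Tetris                            ┃    
otify┠───────────────────────────────────┨    
hone:┃          │Next:                   ┃    
ddres┃          │▓▓                      ┃    
lan: ┃          │▓▓                      ┃    
ctive┃          │                        ┃    
dmin:┃          │                        ┃    
     ┃          │                        ┃    
     ┃          │Score:                  ┃    
     ┗━━━━━━━━━━━━━━━━━━━━━━━━━━━━━━━━━━━┛    
                    ┃                         
                    ┃                         
                    ┃                         
━━━━━━━━━━━━━━━━━━━━┛                         
                                              
                                              
                                              


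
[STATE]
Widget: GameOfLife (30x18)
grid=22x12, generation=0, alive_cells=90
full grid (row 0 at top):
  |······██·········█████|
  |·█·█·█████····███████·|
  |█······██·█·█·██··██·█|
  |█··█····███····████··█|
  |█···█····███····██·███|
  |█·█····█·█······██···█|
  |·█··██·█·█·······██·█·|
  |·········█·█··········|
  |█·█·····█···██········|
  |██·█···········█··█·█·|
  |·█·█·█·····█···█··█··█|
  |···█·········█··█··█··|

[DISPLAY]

Gen: 0                        
······██·········█████        
·█·█·█████····███████·        
█······██·█·█·██··██·█        
█··█····███····████··█        
█···█····███····██·███        
█·█····█·█······██···█        
·█··██·█·█·······██·█·        
·········█·█··········        
█·█·····█···██········        
██·█···········█··█·█·        
·█·█·█·····█···█··█··█        
···█·········█··█··█··        
                              
                              
                              
                              
                              


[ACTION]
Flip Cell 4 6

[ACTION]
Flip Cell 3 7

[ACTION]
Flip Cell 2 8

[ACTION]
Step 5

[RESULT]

Gen: 5                        
·····██·······█·······        
·█·····█·█····██······        
█·····██·█····██······        
·█··██·██···██········        
·······██·█······█····        
·····█·····█····█·█···        
····█··········█······        
···██·█··█·██···█·█···        
··█·······█···········        
██···█················        
··█·██················        
██····················        
                              
                              
                              
                              
                              


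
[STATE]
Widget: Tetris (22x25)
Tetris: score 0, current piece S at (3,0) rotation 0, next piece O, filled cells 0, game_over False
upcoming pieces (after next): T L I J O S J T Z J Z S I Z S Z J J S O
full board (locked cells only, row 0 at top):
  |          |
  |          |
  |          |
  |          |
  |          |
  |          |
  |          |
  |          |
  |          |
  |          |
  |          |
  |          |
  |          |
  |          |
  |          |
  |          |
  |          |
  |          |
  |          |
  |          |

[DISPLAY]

    ░░    │Next:      
   ░░     │▓▓         
          │▓▓         
          │           
          │           
          │           
          │Score:     
          │0          
          │           
          │           
          │           
          │           
          │           
          │           
          │           
          │           
          │           
          │           
          │           
          │           
          │           
          │           
          │           
          │           
          │           


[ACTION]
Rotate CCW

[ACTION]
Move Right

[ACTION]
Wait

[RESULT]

          │Next:      
    ░     │▓▓         
    ░░    │▓▓         
     ░    │           
          │           
          │           
          │Score:     
          │0          
          │           
          │           
          │           
          │           
          │           
          │           
          │           
          │           
          │           
          │           
          │           
          │           
          │           
          │           
          │           
          │           
          │           


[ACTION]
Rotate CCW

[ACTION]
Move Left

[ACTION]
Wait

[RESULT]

          │Next:      
          │▓▓         
    ░░    │▓▓         
   ░░     │           
          │           
          │           
          │Score:     
          │0          
          │           
          │           
          │           
          │           
          │           
          │           
          │           
          │           
          │           
          │           
          │           
          │           
          │           
          │           
          │           
          │           
          │           


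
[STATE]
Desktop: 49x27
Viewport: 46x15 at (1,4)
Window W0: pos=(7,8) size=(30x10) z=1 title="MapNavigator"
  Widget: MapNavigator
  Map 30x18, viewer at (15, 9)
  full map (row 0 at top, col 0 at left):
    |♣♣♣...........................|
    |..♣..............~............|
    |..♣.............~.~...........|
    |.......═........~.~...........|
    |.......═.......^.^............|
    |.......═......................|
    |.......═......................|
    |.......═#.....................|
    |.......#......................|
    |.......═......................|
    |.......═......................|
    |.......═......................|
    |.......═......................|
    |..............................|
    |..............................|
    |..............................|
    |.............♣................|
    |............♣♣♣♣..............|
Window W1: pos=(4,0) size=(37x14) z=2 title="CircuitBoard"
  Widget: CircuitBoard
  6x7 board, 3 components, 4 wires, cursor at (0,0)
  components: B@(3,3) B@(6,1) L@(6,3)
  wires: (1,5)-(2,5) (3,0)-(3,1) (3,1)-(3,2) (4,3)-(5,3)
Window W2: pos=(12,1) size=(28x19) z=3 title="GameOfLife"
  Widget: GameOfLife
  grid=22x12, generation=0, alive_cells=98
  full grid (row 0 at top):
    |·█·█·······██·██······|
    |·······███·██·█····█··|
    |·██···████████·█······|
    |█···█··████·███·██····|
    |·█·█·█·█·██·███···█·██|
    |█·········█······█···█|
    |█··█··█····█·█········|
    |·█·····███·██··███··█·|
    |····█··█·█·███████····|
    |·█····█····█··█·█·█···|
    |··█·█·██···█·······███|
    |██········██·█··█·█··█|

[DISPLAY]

   ┃0  [.] ┃Gen: 0                    ┃┃      
   ┃       ┃·█·█·······██·██······    ┃┃      
   ┃1      ┃·······███·██·█····█··    ┃┃      
   ┃       ┃·██···████████·█······    ┃┃      
   ┃2      ┃█···█··████·███·██····    ┃┃      
   ┃       ┃·█·█·█·█·██·███···█·██    ┃┃      
   ┃3   · ─┃█·········█······█···█    ┃┃      
   ┃       ┃█··█··█····█·█········    ┃┃      
   ┃4      ┃·█·····███·██··███··█·    ┃┃      
   ┗━━━━━━━┃····█··█·█·███████····    ┃┛      
      ┃....┃·█····█····█··█·█·█···    ┃       
      ┃....┃··█·█·██···█·······███    ┃       
      ┃....┃██········██·█··█·█··█    ┃       
      ┗━━━━┃                          ┃       
           ┃                          ┃       


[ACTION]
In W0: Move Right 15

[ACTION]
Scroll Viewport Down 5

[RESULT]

   ┃       ┃·█·█·█·█·██·███···█·██    ┃┃      
   ┃3   · ─┃█·········█······█···█    ┃┃      
   ┃       ┃█··█··█····█·█········    ┃┃      
   ┃4      ┃·█·····███·██··███··█·    ┃┃      
   ┗━━━━━━━┃····█··█·█·███████····    ┃┛      
      ┃....┃·█····█····█··█·█·█···    ┃       
      ┃....┃··█·█·██···█·······███    ┃       
      ┃....┃██········██·█··█·█··█    ┃       
      ┗━━━━┃                          ┃       
           ┃                          ┃       
           ┗━━━━━━━━━━━━━━━━━━━━━━━━━━┛       
                                              
                                              
                                              
                                              


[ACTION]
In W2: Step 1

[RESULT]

   ┃       ┃██··█·██····█·███·█·██    ┃┃      
   ┃3   · ─┃███·█·█··██···█·····██    ┃┃      
   ┃       ┃██·····███·█·····█····    ┃┃      
   ┃4      ┃······██·█·······█····    ┃┃      
   ┗━━━━━━━┃······██·█········█···    ┃┛      
      ┃....┃···█··█·█··█··█·█·███·    ┃       
      ┃....┃█·█··███···█···█··████    ┃       
      ┃....┃·█········███······█·█    ┃       
      ┗━━━━┃                          ┃       
           ┃                          ┃       
           ┗━━━━━━━━━━━━━━━━━━━━━━━━━━┛       
                                              
                                              
                                              
                                              


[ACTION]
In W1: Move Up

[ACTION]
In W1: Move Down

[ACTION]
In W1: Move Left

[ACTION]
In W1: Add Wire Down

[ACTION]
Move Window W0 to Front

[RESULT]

   ┃  ┃ MapNavigator               ┃  ┃┃      
   ┃3 ┠────────────────────────────┨  ┃┃      
   ┃  ┃...............             ┃  ┃┃      
   ┃4 ┃...............             ┃  ┃┃      
   ┗━━┃...............             ┃  ┃┛      
      ┃..............@             ┃  ┃       
      ┃...............             ┃  ┃       
      ┃...............             ┃  ┃       
      ┗━━━━━━━━━━━━━━━━━━━━━━━━━━━━┛  ┃       
           ┃                          ┃       
           ┗━━━━━━━━━━━━━━━━━━━━━━━━━━┛       
                                              
                                              
                                              
                                              


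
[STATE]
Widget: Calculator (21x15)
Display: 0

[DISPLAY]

                    0
┌───┬───┬───┬───┐    
│ 7 │ 8 │ 9 │ ÷ │    
├───┼───┼───┼───┤    
│ 4 │ 5 │ 6 │ × │    
├───┼───┼───┼───┤    
│ 1 │ 2 │ 3 │ - │    
├───┼───┼───┼───┤    
│ 0 │ . │ = │ + │    
├───┼───┼───┼───┤    
│ C │ MC│ MR│ M+│    
└───┴───┴───┴───┘    
                     
                     
                     


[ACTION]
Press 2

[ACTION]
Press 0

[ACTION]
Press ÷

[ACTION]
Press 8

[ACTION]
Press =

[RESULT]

                  2.5
┌───┬───┬───┬───┐    
│ 7 │ 8 │ 9 │ ÷ │    
├───┼───┼───┼───┤    
│ 4 │ 5 │ 6 │ × │    
├───┼───┼───┼───┤    
│ 1 │ 2 │ 3 │ - │    
├───┼───┼───┼───┤    
│ 0 │ . │ = │ + │    
├───┼───┼───┼───┤    
│ C │ MC│ MR│ M+│    
└───┴───┴───┴───┘    
                     
                     
                     


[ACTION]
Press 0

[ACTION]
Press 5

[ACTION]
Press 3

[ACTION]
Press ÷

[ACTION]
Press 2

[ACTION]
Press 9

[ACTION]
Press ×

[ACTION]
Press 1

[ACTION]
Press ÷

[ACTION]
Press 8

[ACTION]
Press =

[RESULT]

         0.2284482759
┌───┬───┬───┬───┐    
│ 7 │ 8 │ 9 │ ÷ │    
├───┼───┼───┼───┤    
│ 4 │ 5 │ 6 │ × │    
├───┼───┼───┼───┤    
│ 1 │ 2 │ 3 │ - │    
├───┼───┼───┼───┤    
│ 0 │ . │ = │ + │    
├───┼───┼───┼───┤    
│ C │ MC│ MR│ M+│    
└───┴───┴───┴───┘    
                     
                     
                     


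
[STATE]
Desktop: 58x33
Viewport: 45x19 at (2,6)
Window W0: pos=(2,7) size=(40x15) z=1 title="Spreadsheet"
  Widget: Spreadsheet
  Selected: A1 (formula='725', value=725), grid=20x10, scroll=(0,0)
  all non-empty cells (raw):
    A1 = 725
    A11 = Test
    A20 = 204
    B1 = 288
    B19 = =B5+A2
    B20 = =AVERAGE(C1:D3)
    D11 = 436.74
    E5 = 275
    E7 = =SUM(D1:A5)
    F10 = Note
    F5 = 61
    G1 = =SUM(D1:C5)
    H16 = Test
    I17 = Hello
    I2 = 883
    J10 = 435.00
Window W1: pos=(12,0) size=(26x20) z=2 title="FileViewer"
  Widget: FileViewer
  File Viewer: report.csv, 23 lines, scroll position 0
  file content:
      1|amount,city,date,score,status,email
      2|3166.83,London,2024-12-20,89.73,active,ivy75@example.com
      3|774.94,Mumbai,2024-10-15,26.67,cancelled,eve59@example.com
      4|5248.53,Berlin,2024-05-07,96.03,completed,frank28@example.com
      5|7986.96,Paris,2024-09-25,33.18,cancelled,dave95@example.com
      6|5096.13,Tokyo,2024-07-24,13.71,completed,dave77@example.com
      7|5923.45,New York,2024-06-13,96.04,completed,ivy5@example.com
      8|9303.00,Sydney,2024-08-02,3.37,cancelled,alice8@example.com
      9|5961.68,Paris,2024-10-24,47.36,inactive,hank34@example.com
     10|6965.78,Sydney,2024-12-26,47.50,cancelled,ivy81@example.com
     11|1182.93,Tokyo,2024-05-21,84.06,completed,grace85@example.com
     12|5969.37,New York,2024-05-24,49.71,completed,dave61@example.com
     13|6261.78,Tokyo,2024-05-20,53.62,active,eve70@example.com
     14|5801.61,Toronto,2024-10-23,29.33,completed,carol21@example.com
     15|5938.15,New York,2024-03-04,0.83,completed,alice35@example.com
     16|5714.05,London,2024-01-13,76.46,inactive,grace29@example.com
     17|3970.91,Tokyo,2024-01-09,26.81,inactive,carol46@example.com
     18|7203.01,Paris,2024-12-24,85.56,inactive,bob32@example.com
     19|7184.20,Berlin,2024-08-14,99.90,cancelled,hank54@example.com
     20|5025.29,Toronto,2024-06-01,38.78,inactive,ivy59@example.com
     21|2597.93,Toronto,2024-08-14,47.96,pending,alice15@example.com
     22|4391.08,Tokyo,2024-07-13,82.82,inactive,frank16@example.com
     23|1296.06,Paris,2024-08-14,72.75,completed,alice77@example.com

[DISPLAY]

          ┃5248.53,Berlin,2024-05-░┃         
┏━━━━━━━━━┃7986.96,Paris,2024-09-2░┃━━━┓     
┃ Spreadsh┃5096.13,Tokyo,2024-07-2░┃   ┃     
┠─────────┃5923.45,New York,2024-0░┃───┨     
┃A1: 725  ┃9303.00,Sydney,2024-08-░┃   ┃     
┃       A ┃5961.68,Paris,2024-10-2░┃   ┃     
┃---------┃6965.78,Sydney,2024-12-░┃---┃     
┃  1    [7┃1182.93,Tokyo,2024-05-2░┃0  ┃     
┃  2      ┃5969.37,New York,2024-0░┃0  ┃     
┃  3      ┃6261.78,Tokyo,2024-05-2░┃0  ┃     
┃  4      ┃5801.61,Toronto,2024-10░┃0  ┃     
┃  5      ┃5938.15,New York,2024-0░┃0  ┃     
┃  6      ┃5714.05,London,2024-01-▼┃0  ┃     
┃  7      ┗━━━━━━━━━━━━━━━━━━━━━━━━┛0  ┃     
┃  8        0       0       0       0  ┃     
┗━━━━━━━━━━━━━━━━━━━━━━━━━━━━━━━━━━━━━━┛     
                                             
                                             
                                             


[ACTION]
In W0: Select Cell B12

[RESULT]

          ┃5248.53,Berlin,2024-05-░┃         
┏━━━━━━━━━┃7986.96,Paris,2024-09-2░┃━━━┓     
┃ Spreadsh┃5096.13,Tokyo,2024-07-2░┃   ┃     
┠─────────┃5923.45,New York,2024-0░┃───┨     
┃B12:     ┃9303.00,Sydney,2024-08-░┃   ┃     
┃       A ┃5961.68,Paris,2024-10-2░┃   ┃     
┃---------┃6965.78,Sydney,2024-12-░┃---┃     
┃  1      ┃1182.93,Tokyo,2024-05-2░┃0  ┃     
┃  2      ┃5969.37,New York,2024-0░┃0  ┃     
┃  3      ┃6261.78,Tokyo,2024-05-2░┃0  ┃     
┃  4      ┃5801.61,Toronto,2024-10░┃0  ┃     
┃  5      ┃5938.15,New York,2024-0░┃0  ┃     
┃  6      ┃5714.05,London,2024-01-▼┃0  ┃     
┃  7      ┗━━━━━━━━━━━━━━━━━━━━━━━━┛0  ┃     
┃  8        0       0       0       0  ┃     
┗━━━━━━━━━━━━━━━━━━━━━━━━━━━━━━━━━━━━━━┛     
                                             
                                             
                                             


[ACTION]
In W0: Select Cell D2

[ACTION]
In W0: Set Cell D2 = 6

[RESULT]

          ┃5248.53,Berlin,2024-05-░┃         
┏━━━━━━━━━┃7986.96,Paris,2024-09-2░┃━━━┓     
┃ Spreadsh┃5096.13,Tokyo,2024-07-2░┃   ┃     
┠─────────┃5923.45,New York,2024-0░┃───┨     
┃D2: 6    ┃9303.00,Sydney,2024-08-░┃   ┃     
┃       A ┃5961.68,Paris,2024-10-2░┃   ┃     
┃---------┃6965.78,Sydney,2024-12-░┃---┃     
┃  1      ┃1182.93,Tokyo,2024-05-2░┃0  ┃     
┃  2      ┃5969.37,New York,2024-0░┃]  ┃     
┃  3      ┃6261.78,Tokyo,2024-05-2░┃0  ┃     
┃  4      ┃5801.61,Toronto,2024-10░┃0  ┃     
┃  5      ┃5938.15,New York,2024-0░┃0  ┃     
┃  6      ┃5714.05,London,2024-01-▼┃0  ┃     
┃  7      ┗━━━━━━━━━━━━━━━━━━━━━━━━┛0  ┃     
┃  8        0       0       0       0  ┃     
┗━━━━━━━━━━━━━━━━━━━━━━━━━━━━━━━━━━━━━━┛     
                                             
                                             
                                             


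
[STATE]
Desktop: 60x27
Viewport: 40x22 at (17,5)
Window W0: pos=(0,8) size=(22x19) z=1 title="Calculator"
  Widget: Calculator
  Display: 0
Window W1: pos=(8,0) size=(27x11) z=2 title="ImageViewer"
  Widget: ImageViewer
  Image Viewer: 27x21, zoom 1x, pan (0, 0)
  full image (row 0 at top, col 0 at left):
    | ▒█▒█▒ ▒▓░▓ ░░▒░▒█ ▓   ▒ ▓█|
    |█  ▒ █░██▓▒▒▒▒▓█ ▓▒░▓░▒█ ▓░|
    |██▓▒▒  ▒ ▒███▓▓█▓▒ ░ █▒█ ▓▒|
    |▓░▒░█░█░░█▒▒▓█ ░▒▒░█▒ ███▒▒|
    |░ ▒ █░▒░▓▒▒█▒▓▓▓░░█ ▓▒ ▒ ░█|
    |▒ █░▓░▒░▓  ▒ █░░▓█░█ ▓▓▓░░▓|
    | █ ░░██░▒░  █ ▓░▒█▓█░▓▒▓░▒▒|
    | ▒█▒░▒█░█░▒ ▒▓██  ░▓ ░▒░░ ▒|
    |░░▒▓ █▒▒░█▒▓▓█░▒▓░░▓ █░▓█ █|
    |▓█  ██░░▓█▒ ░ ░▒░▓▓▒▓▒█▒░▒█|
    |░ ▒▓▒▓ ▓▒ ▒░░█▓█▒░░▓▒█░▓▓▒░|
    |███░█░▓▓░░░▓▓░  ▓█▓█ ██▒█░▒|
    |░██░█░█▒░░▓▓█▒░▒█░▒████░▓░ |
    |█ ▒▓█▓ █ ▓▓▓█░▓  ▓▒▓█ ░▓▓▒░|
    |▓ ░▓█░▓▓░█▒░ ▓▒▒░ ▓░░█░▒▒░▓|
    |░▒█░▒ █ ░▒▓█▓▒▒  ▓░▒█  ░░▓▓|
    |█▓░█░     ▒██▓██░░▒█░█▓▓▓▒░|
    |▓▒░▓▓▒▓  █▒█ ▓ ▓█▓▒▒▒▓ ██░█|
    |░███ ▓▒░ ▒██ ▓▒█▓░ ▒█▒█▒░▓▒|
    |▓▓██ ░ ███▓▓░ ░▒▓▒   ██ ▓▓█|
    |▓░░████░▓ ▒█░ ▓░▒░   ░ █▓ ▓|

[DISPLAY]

 ▒███▓▓█▓▒ ░ █▒█ ┃                      
░█▒▒▓█ ░▒▒░█▒ ███┃                      
▓▒▒█▒▓▓▓░░█ ▓▒ ▒ ┃                      
▓  ▒ █░░▓█░█ ▓▓▓░┃                      
▒░  █ ▓░▒█▓█░▓▒▓░┃                      
━━━━━━━━━━━━━━━━━┛                      
   0┃                                   
┐   ┃                                   
│   ┃                                   
┤   ┃                                   
│   ┃                                   
┤   ┃                                   
│   ┃                                   
┤   ┃                                   
│   ┃                                   
┤   ┃                                   
│   ┃                                   
┘   ┃                                   
    ┃                                   
    ┃                                   
    ┃                                   
━━━━┛                                   


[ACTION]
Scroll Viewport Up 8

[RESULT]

━━━━━━━━━━━━━━━━━┓                      
ewer             ┃                      
─────────────────┨                      
▓░▓ ░░▒░▒█ ▓   ▒ ┃                      
█▓▒▒▒▒▓█ ▓▒░▓░▒█ ┃                      
 ▒███▓▓█▓▒ ░ █▒█ ┃                      
░█▒▒▓█ ░▒▒░█▒ ███┃                      
▓▒▒█▒▓▓▓░░█ ▓▒ ▒ ┃                      
▓  ▒ █░░▓█░█ ▓▓▓░┃                      
▒░  █ ▓░▒█▓█░▓▒▓░┃                      
━━━━━━━━━━━━━━━━━┛                      
   0┃                                   
┐   ┃                                   
│   ┃                                   
┤   ┃                                   
│   ┃                                   
┤   ┃                                   
│   ┃                                   
┤   ┃                                   
│   ┃                                   
┤   ┃                                   
│   ┃                                   


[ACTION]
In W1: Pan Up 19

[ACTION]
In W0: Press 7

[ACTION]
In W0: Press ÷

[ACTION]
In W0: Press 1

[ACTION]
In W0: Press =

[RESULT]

━━━━━━━━━━━━━━━━━┓                      
ewer             ┃                      
─────────────────┨                      
▓░▓ ░░▒░▒█ ▓   ▒ ┃                      
█▓▒▒▒▒▓█ ▓▒░▓░▒█ ┃                      
 ▒███▓▓█▓▒ ░ █▒█ ┃                      
░█▒▒▓█ ░▒▒░█▒ ███┃                      
▓▒▒█▒▓▓▓░░█ ▓▒ ▒ ┃                      
▓  ▒ █░░▓█░█ ▓▓▓░┃                      
▒░  █ ▓░▒█▓█░▓▒▓░┃                      
━━━━━━━━━━━━━━━━━┛                      
   7┃                                   
┐   ┃                                   
│   ┃                                   
┤   ┃                                   
│   ┃                                   
┤   ┃                                   
│   ┃                                   
┤   ┃                                   
│   ┃                                   
┤   ┃                                   
│   ┃                                   


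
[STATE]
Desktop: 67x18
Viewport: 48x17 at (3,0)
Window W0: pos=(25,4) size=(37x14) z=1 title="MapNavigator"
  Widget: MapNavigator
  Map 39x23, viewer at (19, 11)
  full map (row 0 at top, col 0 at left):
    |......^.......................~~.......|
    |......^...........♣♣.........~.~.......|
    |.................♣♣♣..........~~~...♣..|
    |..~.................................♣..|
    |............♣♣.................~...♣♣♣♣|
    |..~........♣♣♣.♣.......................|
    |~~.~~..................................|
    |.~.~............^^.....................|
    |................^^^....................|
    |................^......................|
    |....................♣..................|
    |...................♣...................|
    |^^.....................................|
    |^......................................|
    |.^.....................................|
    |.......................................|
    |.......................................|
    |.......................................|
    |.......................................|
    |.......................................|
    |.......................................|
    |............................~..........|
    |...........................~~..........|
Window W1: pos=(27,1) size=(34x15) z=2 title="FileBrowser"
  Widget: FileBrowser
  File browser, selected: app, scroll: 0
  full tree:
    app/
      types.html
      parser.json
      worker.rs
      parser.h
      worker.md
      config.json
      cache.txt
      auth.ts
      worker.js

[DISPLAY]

                                                
                        ┏━━━━━━━━━━━━━━━━━━━━━━━
                        ┃ FileBrowser           
                        ┠───────────────────────
                      ┏━┃> [-] app/             
                      ┃ ┃    types.html         
                      ┠─┃    parser.json        
                      ┃.┃    worker.rs          
                      ┃.┃    parser.h           
                      ┃.┃    worker.md          
                      ┃.┃    config.json        
                      ┃.┃    cache.txt          
                      ┃.┃    auth.ts            
                      ┃.┃    worker.js          
                      ┃.┃                       
                      ┃.┗━━━━━━━━━━━━━━━━━━━━━━━
                      ┃.........................


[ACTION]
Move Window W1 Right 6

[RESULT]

                                                
                              ┏━━━━━━━━━━━━━━━━━
                              ┃ FileBrowser     
                              ┠─────────────────
                      ┏━━━━━━━┃> [-] app/       
                      ┃ MapNav┃    types.html   
                      ┠───────┃    parser.json  
                      ┃.~~....┃    worker.rs    
                      ┃.~.....┃    parser.h     
                      ┃.......┃    worker.md    
                      ┃.......┃    config.json  
                      ┃.......┃    cache.txt    
                      ┃.......┃    auth.ts      
                      ┃.......┃    worker.js    
                      ┃.......┃                 
                      ┃.......┗━━━━━━━━━━━━━━━━━
                      ┃.........................


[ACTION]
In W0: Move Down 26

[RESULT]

                                                
                              ┏━━━━━━━━━━━━━━━━━
                              ┃ FileBrowser     
                              ┠─────────────────
                      ┏━━━━━━━┃> [-] app/       
                      ┃ MapNav┃    types.html   
                      ┠───────┃    parser.json  
                      ┃.......┃    worker.rs    
                      ┃.......┃    parser.h     
                      ┃.......┃    worker.md    
                      ┃.......┃    config.json  
                      ┃.......┃    cache.txt    
                      ┃.......┃    auth.ts      
                      ┃       ┃    worker.js    
                      ┃       ┃                 
                      ┃       ┗━━━━━━━━━━━━━━━━━
                      ┃                         


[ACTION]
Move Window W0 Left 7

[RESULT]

                                                
                              ┏━━━━━━━━━━━━━━━━━
                              ┃ FileBrowser     
                              ┠─────────────────
               ┏━━━━━━━━━━━━━━┃> [-] app/       
               ┃ MapNavigator ┃    types.html   
               ┠──────────────┃    parser.json  
               ┃..............┃    worker.rs    
               ┃..............┃    parser.h     
               ┃..............┃    worker.md    
               ┃..............┃    config.json  
               ┃..............┃    cache.txt    
               ┃..............┃    auth.ts      
               ┃              ┃    worker.js    
               ┃              ┃                 
               ┃              ┗━━━━━━━━━━━━━━━━━
               ┃                                


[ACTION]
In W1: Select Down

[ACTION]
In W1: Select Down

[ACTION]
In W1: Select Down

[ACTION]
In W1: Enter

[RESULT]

                                                
                              ┏━━━━━━━━━━━━━━━━━
                              ┃ FileBrowser     
                              ┠─────────────────
               ┏━━━━━━━━━━━━━━┃  [-] app/       
               ┃ MapNavigator ┃    types.html   
               ┠──────────────┃    parser.json  
               ┃..............┃  > worker.rs    
               ┃..............┃    parser.h     
               ┃..............┃    worker.md    
               ┃..............┃    config.json  
               ┃..............┃    cache.txt    
               ┃..............┃    auth.ts      
               ┃              ┃    worker.js    
               ┃              ┃                 
               ┃              ┗━━━━━━━━━━━━━━━━━
               ┃                                
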